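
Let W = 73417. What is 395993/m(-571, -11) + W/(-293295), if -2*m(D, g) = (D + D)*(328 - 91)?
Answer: 35402488192/13230244155 ≈ 2.6759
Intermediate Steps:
m(D, g) = -237*D (m(D, g) = -(D + D)*(328 - 91)/2 = -2*D*237/2 = -237*D)
395993/m(-571, -11) + W/(-293295) = 395993/((-237*(-571))) + 73417/(-293295) = 395993/135327 + 73417*(-1/293295) = 395993*(1/135327) - 73417/293295 = 395993/135327 - 73417/293295 = 35402488192/13230244155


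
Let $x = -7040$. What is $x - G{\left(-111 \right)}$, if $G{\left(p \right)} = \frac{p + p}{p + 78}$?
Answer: $- \frac{77514}{11} \approx -7046.7$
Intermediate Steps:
$G{\left(p \right)} = \frac{2 p}{78 + p}$
$x - G{\left(-111 \right)} = -7040 - 2 \left(-111\right) \frac{1}{78 - 111} = -7040 - 2 \left(-111\right) \frac{1}{-33} = -7040 - 2 \left(-111\right) \left(- \frac{1}{33}\right) = -7040 - \frac{74}{11} = - \frac{77514}{11}$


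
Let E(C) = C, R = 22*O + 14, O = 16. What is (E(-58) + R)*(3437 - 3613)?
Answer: -54208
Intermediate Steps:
R = 366 (R = 22*16 + 14 = 352 + 14 = 366)
(E(-58) + R)*(3437 - 3613) = (-58 + 366)*(3437 - 3613) = 308*(-176) = -54208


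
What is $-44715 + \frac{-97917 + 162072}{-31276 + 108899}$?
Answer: $- \frac{38141190}{853} \approx -44714.0$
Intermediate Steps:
$-44715 + \frac{-97917 + 162072}{-31276 + 108899} = -44715 + \frac{64155}{77623} = -44715 + 64155 \cdot \frac{1}{77623} = -44715 + \frac{705}{853} = - \frac{38141190}{853}$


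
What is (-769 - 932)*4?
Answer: -6804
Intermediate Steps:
(-769 - 932)*4 = -1701*4 = -6804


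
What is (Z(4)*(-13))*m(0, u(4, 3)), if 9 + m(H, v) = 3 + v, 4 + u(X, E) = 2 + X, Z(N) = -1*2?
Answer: -104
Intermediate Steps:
Z(N) = -2
u(X, E) = -2 + X (u(X, E) = -4 + (2 + X) = -2 + X)
m(H, v) = -6 + v (m(H, v) = -9 + (3 + v) = -6 + v)
(Z(4)*(-13))*m(0, u(4, 3)) = (-2*(-13))*(-6 + (-2 + 4)) = 26*(-6 + 2) = 26*(-4) = -104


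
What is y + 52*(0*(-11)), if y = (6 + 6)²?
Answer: 144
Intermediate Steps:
y = 144 (y = 12² = 144)
y + 52*(0*(-11)) = 144 + 52*(0*(-11)) = 144 + 52*0 = 144 + 0 = 144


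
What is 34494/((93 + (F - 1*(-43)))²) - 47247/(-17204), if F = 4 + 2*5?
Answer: 138041023/32257500 ≈ 4.2793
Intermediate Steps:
F = 14 (F = 4 + 10 = 14)
34494/((93 + (F - 1*(-43)))²) - 47247/(-17204) = 34494/((93 + (14 - 1*(-43)))²) - 47247/(-17204) = 34494/((93 + (14 + 43))²) - 47247*(-1/17204) = 34494/((93 + 57)²) + 47247/17204 = 34494/(150²) + 47247/17204 = 34494/22500 + 47247/17204 = 34494*(1/22500) + 47247/17204 = 5749/3750 + 47247/17204 = 138041023/32257500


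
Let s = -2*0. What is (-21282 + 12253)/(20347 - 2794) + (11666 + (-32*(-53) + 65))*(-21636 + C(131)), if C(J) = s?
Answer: -5099261867345/17553 ≈ -2.9051e+8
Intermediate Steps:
s = 0
C(J) = 0
(-21282 + 12253)/(20347 - 2794) + (11666 + (-32*(-53) + 65))*(-21636 + C(131)) = (-21282 + 12253)/(20347 - 2794) + (11666 + (-32*(-53) + 65))*(-21636 + 0) = -9029/17553 + (11666 + (1696 + 65))*(-21636) = -9029*1/17553 + (11666 + 1761)*(-21636) = -9029/17553 + 13427*(-21636) = -9029/17553 - 290506572 = -5099261867345/17553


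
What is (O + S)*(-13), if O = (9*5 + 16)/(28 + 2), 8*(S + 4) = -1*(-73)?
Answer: -11167/120 ≈ -93.058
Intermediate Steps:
S = 41/8 (S = -4 + (-1*(-73))/8 = -4 + (1/8)*73 = -4 + 73/8 = 41/8 ≈ 5.1250)
O = 61/30 (O = (45 + 16)/30 = 61*(1/30) = 61/30 ≈ 2.0333)
(O + S)*(-13) = (61/30 + 41/8)*(-13) = (859/120)*(-13) = -11167/120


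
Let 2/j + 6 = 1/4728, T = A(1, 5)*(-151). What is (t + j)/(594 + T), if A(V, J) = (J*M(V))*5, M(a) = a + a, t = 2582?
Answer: -36617069/98660426 ≈ -0.37114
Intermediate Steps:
M(a) = 2*a
A(V, J) = 10*J*V (A(V, J) = (J*(2*V))*5 = (2*J*V)*5 = 10*J*V)
T = -7550 (T = (10*5*1)*(-151) = 50*(-151) = -7550)
j = -9456/28367 (j = 2/(-6 + 1/4728) = 2/(-28367/4728) = 2*(-4728/28367) = -9456/28367 ≈ -0.33334)
(t + j)/(594 + T) = (2582 - 9456/28367)/(594 - 7550) = (73234138/28367)/(-6956) = (73234138/28367)*(-1/6956) = -36617069/98660426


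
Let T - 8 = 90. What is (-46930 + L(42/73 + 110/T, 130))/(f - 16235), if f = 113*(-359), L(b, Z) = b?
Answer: 55954179/67726918 ≈ 0.82617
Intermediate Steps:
T = 98 (T = 8 + 90 = 98)
f = -40567
(-46930 + L(42/73 + 110/T, 130))/(f - 16235) = (-46930 + (42/73 + 110/98))/(-40567 - 16235) = (-46930 + (42*(1/73) + 110*(1/98)))/(-56802) = (-46930 + (42/73 + 55/49))*(-1/56802) = (-46930 + 6073/3577)*(-1/56802) = -167862537/3577*(-1/56802) = 55954179/67726918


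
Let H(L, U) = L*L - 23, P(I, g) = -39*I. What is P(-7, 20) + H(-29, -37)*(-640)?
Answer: -523247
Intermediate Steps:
H(L, U) = -23 + L² (H(L, U) = L² - 23 = -23 + L²)
P(-7, 20) + H(-29, -37)*(-640) = -39*(-7) + (-23 + (-29)²)*(-640) = 273 + (-23 + 841)*(-640) = 273 + 818*(-640) = 273 - 523520 = -523247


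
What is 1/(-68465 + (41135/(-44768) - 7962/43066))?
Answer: -963989344/66000594418323 ≈ -1.4606e-5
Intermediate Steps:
1/(-68465 + (41135/(-44768) - 7962/43066)) = 1/(-68465 + (41135*(-1/44768) - 7962*1/43066)) = 1/(-68465 + (-41135/44768 - 3981/21533)) = 1/(-68465 - 1063981363/963989344) = 1/(-66000594418323/963989344) = -963989344/66000594418323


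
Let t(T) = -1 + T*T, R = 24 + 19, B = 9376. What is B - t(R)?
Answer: 7528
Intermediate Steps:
R = 43
t(T) = -1 + T²
B - t(R) = 9376 - (-1 + 43²) = 9376 - (-1 + 1849) = 9376 - 1*1848 = 9376 - 1848 = 7528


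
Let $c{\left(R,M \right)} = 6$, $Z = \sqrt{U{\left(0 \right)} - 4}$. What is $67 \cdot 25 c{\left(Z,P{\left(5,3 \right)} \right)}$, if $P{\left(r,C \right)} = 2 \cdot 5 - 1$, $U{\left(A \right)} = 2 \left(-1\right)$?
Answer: $10050$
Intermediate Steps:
$U{\left(A \right)} = -2$
$P{\left(r,C \right)} = 9$ ($P{\left(r,C \right)} = 10 - 1 = 9$)
$Z = i \sqrt{6}$ ($Z = \sqrt{-2 - 4} = \sqrt{-6} = i \sqrt{6} \approx 2.4495 i$)
$67 \cdot 25 c{\left(Z,P{\left(5,3 \right)} \right)} = 67 \cdot 25 \cdot 6 = 1675 \cdot 6 = 10050$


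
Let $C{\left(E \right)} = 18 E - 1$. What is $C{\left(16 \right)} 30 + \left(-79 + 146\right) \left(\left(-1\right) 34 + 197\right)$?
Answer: $19531$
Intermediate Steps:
$C{\left(E \right)} = -1 + 18 E$
$C{\left(16 \right)} 30 + \left(-79 + 146\right) \left(\left(-1\right) 34 + 197\right) = \left(-1 + 18 \cdot 16\right) 30 + \left(-79 + 146\right) \left(\left(-1\right) 34 + 197\right) = \left(-1 + 288\right) 30 + 67 \left(-34 + 197\right) = 287 \cdot 30 + 67 \cdot 163 = 8610 + 10921 = 19531$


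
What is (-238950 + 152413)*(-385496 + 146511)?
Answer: 20681044945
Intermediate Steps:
(-238950 + 152413)*(-385496 + 146511) = -86537*(-238985) = 20681044945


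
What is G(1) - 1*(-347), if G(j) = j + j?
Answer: 349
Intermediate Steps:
G(j) = 2*j
G(1) - 1*(-347) = 2*1 - 1*(-347) = 2 + 347 = 349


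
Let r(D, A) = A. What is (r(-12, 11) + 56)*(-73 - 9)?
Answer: -5494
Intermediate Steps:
(r(-12, 11) + 56)*(-73 - 9) = (11 + 56)*(-73 - 9) = 67*(-82) = -5494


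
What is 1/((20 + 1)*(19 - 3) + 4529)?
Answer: 1/4865 ≈ 0.00020555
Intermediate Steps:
1/((20 + 1)*(19 - 3) + 4529) = 1/(21*16 + 4529) = 1/(336 + 4529) = 1/4865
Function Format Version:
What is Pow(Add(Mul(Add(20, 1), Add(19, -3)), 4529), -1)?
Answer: Rational(1, 4865) ≈ 0.00020555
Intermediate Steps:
Pow(Add(Mul(Add(20, 1), Add(19, -3)), 4529), -1) = Pow(Add(Mul(21, 16), 4529), -1) = Pow(Add(336, 4529), -1) = Pow(4865, -1) = Rational(1, 4865)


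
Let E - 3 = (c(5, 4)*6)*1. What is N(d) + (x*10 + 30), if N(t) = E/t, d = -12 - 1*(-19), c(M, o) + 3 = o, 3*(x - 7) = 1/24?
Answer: 25559/252 ≈ 101.42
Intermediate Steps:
x = 505/72 (x = 7 + (1/3)/24 = 7 + (1/3)*(1/24) = 7 + 1/72 = 505/72 ≈ 7.0139)
c(M, o) = -3 + o
E = 9 (E = 3 + ((-3 + 4)*6)*1 = 3 + (1*6)*1 = 3 + 6*1 = 3 + 6 = 9)
d = 7 (d = -12 + 19 = 7)
N(t) = 9/t
N(d) + (x*10 + 30) = 9/7 + ((505/72)*10 + 30) = 9*(1/7) + (2525/36 + 30) = 9/7 + 3605/36 = 25559/252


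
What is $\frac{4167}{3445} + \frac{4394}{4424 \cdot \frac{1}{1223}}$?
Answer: $\frac{9265694699}{7620340} \approx 1215.9$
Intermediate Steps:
$\frac{4167}{3445} + \frac{4394}{4424 \cdot \frac{1}{1223}} = 4167 \cdot \frac{1}{3445} + \frac{4394}{4424 \cdot \frac{1}{1223}} = \frac{4167}{3445} + \frac{4394}{\frac{4424}{1223}} = \frac{4167}{3445} + 4394 \cdot \frac{1223}{4424} = \frac{4167}{3445} + \frac{2686931}{2212} = \frac{9265694699}{7620340}$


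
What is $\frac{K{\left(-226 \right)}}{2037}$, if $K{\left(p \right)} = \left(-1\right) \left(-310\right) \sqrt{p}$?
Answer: $\frac{310 i \sqrt{226}}{2037} \approx 2.2878 i$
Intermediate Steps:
$K{\left(p \right)} = 310 \sqrt{p}$
$\frac{K{\left(-226 \right)}}{2037} = \frac{310 \sqrt{-226}}{2037} = 310 i \sqrt{226} \cdot \frac{1}{2037} = \frac{310 i \sqrt{226}}{2037}$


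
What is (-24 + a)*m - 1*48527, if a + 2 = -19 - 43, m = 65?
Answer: -54247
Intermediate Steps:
a = -64 (a = -2 + (-19 - 43) = -2 - 62 = -64)
(-24 + a)*m - 1*48527 = (-24 - 64)*65 - 1*48527 = -88*65 - 48527 = -5720 - 48527 = -54247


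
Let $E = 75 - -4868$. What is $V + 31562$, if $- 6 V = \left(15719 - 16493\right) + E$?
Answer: $\frac{185203}{6} \approx 30867.0$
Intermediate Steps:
$E = 4943$ ($E = 75 + 4868 = 4943$)
$V = - \frac{4169}{6}$ ($V = - \frac{\left(15719 - 16493\right) + 4943}{6} = - \frac{-774 + 4943}{6} = \left(- \frac{1}{6}\right) 4169 = - \frac{4169}{6} \approx -694.83$)
$V + 31562 = - \frac{4169}{6} + 31562 = \frac{185203}{6}$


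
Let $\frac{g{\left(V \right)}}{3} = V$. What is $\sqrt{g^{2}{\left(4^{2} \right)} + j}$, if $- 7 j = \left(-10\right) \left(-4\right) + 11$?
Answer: $\frac{\sqrt{112539}}{7} \approx 47.924$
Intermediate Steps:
$g{\left(V \right)} = 3 V$
$j = - \frac{51}{7}$ ($j = - \frac{\left(-10\right) \left(-4\right) + 11}{7} = - \frac{40 + 11}{7} = \left(- \frac{1}{7}\right) 51 = - \frac{51}{7} \approx -7.2857$)
$\sqrt{g^{2}{\left(4^{2} \right)} + j} = \sqrt{\left(3 \cdot 4^{2}\right)^{2} - \frac{51}{7}} = \sqrt{\left(3 \cdot 16\right)^{2} - \frac{51}{7}} = \sqrt{48^{2} - \frac{51}{7}} = \sqrt{2304 - \frac{51}{7}} = \sqrt{\frac{16077}{7}} = \frac{\sqrt{112539}}{7}$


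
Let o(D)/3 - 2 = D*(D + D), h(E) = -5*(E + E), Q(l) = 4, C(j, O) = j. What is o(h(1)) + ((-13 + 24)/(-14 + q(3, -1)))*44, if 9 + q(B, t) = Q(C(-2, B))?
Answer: 11030/19 ≈ 580.53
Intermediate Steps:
q(B, t) = -5 (q(B, t) = -9 + 4 = -5)
h(E) = -10*E
o(D) = 6 + 6*D**2 (o(D) = 6 + 3*(D*(D + D)) = 6 + 3*(D*(2*D)) = 6 + 3*(2*D**2) = 6 + 6*D**2)
o(h(1)) + ((-13 + 24)/(-14 + q(3, -1)))*44 = (6 + 6*(-10*1)**2) + ((-13 + 24)/(-14 - 5))*44 = (6 + 6*(-10)**2) + (11/(-19))*44 = (6 + 6*100) + (11*(-1/19))*44 = (6 + 600) - 11/19*44 = 606 - 484/19 = 11030/19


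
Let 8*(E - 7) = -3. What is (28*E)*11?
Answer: 4081/2 ≈ 2040.5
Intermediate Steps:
E = 53/8 (E = 7 + (⅛)*(-3) = 7 - 3/8 = 53/8 ≈ 6.6250)
(28*E)*11 = (28*(53/8))*11 = (371/2)*11 = 4081/2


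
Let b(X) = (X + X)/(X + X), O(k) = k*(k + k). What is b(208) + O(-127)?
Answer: 32259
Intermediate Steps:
O(k) = 2*k² (O(k) = k*(2*k) = 2*k²)
b(X) = 1 (b(X) = (2*X)/((2*X)) = (2*X)*(1/(2*X)) = 1)
b(208) + O(-127) = 1 + 2*(-127)² = 1 + 2*16129 = 1 + 32258 = 32259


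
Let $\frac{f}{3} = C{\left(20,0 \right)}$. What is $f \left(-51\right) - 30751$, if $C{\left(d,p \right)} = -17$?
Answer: $-28150$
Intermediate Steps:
$f = -51$ ($f = 3 \left(-17\right) = -51$)
$f \left(-51\right) - 30751 = \left(-51\right) \left(-51\right) - 30751 = 2601 - 30751 = -28150$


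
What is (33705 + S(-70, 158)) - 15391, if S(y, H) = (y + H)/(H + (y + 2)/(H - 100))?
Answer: 20823656/1137 ≈ 18315.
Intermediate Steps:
S(y, H) = (H + y)/(H + (2 + y)/(-100 + H))
(33705 + S(-70, 158)) - 15391 = (33705 + (158**2 - 100*158 - 100*(-70) + 158*(-70))/(2 - 70 + 158**2 - 100*158)) - 15391 = (33705 + (24964 - 15800 + 7000 - 11060)/(2 - 70 + 24964 - 15800)) - 15391 = (33705 + 5104/9096) - 15391 = (33705 + (1/9096)*5104) - 15391 = (33705 + 638/1137) - 15391 = 38323223/1137 - 15391 = 20823656/1137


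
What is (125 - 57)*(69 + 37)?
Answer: 7208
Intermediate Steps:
(125 - 57)*(69 + 37) = 68*106 = 7208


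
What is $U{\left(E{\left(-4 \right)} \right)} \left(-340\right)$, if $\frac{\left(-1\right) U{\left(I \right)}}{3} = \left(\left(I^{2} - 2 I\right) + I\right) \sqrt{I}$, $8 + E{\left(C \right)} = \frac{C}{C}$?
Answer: $57120 i \sqrt{7} \approx 1.5113 \cdot 10^{5} i$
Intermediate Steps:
$E{\left(C \right)} = -7$ ($E{\left(C \right)} = -8 + \frac{C}{C} = -8 + 1 = -7$)
$U{\left(I \right)} = - 3 \sqrt{I} \left(I^{2} - I\right)$ ($U{\left(I \right)} = - 3 \left(\left(I^{2} - 2 I\right) + I\right) \sqrt{I} = - 3 \left(I^{2} - I\right) \sqrt{I} = - 3 \sqrt{I} \left(I^{2} - I\right)$)
$U{\left(E{\left(-4 \right)} \right)} \left(-340\right) = 3 \left(-7\right)^{\frac{3}{2}} \left(1 - -7\right) \left(-340\right) = 3 \left(- 7 i \sqrt{7}\right) \left(1 + 7\right) \left(-340\right) = 3 \left(- 7 i \sqrt{7}\right) 8 \left(-340\right) = - 168 i \sqrt{7} \left(-340\right) = 57120 i \sqrt{7}$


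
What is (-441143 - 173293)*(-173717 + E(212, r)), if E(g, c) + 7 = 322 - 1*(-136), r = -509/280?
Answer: 106460867976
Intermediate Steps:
r = -509/280 (r = -509*1/280 = -509/280 ≈ -1.8179)
E(g, c) = 451 (E(g, c) = -7 + (322 - 1*(-136)) = -7 + (322 + 136) = -7 + 458 = 451)
(-441143 - 173293)*(-173717 + E(212, r)) = (-441143 - 173293)*(-173717 + 451) = -614436*(-173266) = 106460867976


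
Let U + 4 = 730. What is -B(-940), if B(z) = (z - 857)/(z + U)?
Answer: -1797/214 ≈ -8.3972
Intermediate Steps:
U = 726 (U = -4 + 730 = 726)
B(z) = (-857 + z)/(726 + z) (B(z) = (z - 857)/(z + 726) = (-857 + z)/(726 + z))
-B(-940) = -(-857 - 940)/(726 - 940) = -(-1797)/(-214) = -(-1)*(-1797)/214 = -1*1797/214 = -1797/214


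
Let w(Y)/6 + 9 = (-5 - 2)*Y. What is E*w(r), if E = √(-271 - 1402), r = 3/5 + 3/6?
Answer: -501*I*√1673/5 ≈ -4098.4*I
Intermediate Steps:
r = 11/10 (r = 3*(⅕) + 3*(⅙) = ⅗ + ½ = 11/10 ≈ 1.1000)
w(Y) = -54 - 42*Y (w(Y) = -54 + 6*((-5 - 2)*Y) = -54 + 6*(-7*Y) = -54 - 42*Y)
E = I*√1673 (E = √(-1673) = I*√1673 ≈ 40.902*I)
E*w(r) = (I*√1673)*(-54 - 42*11/10) = (I*√1673)*(-54 - 231/5) = (I*√1673)*(-501/5) = -501*I*√1673/5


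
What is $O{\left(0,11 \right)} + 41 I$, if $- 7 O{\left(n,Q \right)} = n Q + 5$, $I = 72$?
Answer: $\frac{20659}{7} \approx 2951.3$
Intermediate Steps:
$O{\left(n,Q \right)} = - \frac{5}{7} - \frac{Q n}{7}$ ($O{\left(n,Q \right)} = - \frac{n Q + 5}{7} = - \frac{Q n + 5}{7} = - \frac{5 + Q n}{7} = - \frac{5}{7} - \frac{Q n}{7}$)
$O{\left(0,11 \right)} + 41 I = \left(- \frac{5}{7} - \frac{11}{7} \cdot 0\right) + 41 \cdot 72 = \left(- \frac{5}{7} + 0\right) + 2952 = - \frac{5}{7} + 2952 = \frac{20659}{7}$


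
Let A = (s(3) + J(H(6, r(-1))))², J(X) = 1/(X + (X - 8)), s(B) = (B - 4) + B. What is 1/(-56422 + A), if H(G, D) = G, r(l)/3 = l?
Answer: -16/902671 ≈ -1.7725e-5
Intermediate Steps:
r(l) = 3*l
s(B) = -4 + 2*B (s(B) = (-4 + B) + B = -4 + 2*B)
J(X) = 1/(-8 + 2*X) (J(X) = 1/(X + (-8 + X)) = 1/(-8 + 2*X))
A = 81/16 (A = ((-4 + 2*3) + 1/(2*(-4 + 6)))² = ((-4 + 6) + (½)/2)² = (2 + (½)*(½))² = (2 + ¼)² = (9/4)² = 81/16 ≈ 5.0625)
1/(-56422 + A) = 1/(-56422 + 81/16) = 1/(-902671/16) = -16/902671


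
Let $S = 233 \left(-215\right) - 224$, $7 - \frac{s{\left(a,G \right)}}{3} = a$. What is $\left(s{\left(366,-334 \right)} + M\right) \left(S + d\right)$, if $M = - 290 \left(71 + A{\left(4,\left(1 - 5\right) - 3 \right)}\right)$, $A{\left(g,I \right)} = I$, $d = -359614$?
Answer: $8049854321$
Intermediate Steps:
$s{\left(a,G \right)} = 21 - 3 a$
$S = -50319$ ($S = -50095 - 224 = -50319$)
$M = -18560$ ($M = - 290 \left(71 + \left(\left(1 - 5\right) - 3\right)\right) = - 290 \left(71 - 7\right) = \left(-290\right) 64 = -18560$)
$\left(s{\left(366,-334 \right)} + M\right) \left(S + d\right) = \left(\left(21 - 1098\right) - 18560\right) \left(-50319 - 359614\right) = \left(\left(21 - 1098\right) - 18560\right) \left(-409933\right) = \left(-1077 - 18560\right) \left(-409933\right) = \left(-19637\right) \left(-409933\right) = 8049854321$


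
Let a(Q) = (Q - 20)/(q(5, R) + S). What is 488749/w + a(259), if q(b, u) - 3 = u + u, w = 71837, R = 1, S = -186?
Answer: 71294526/13002497 ≈ 5.4831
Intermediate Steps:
q(b, u) = 3 + 2*u (q(b, u) = 3 + (u + u) = 3 + 2*u)
a(Q) = 20/181 - Q/181 (a(Q) = (Q - 20)/((3 + 2*1) - 186) = (-20 + Q)/((3 + 2) - 186) = (-20 + Q)/(5 - 186) = (-20 + Q)/(-181) = (-20 + Q)*(-1/181) = 20/181 - Q/181)
488749/w + a(259) = 488749/71837 + (20/181 - 1/181*259) = 488749*(1/71837) + (20/181 - 259/181) = 488749/71837 - 239/181 = 71294526/13002497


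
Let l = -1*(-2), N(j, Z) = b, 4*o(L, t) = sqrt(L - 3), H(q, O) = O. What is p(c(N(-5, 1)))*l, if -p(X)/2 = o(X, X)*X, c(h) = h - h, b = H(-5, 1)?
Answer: 0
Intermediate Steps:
b = 1
o(L, t) = sqrt(-3 + L)/4 (o(L, t) = sqrt(L - 3)/4 = sqrt(-3 + L)/4)
N(j, Z) = 1
c(h) = 0
p(X) = -X*sqrt(-3 + X)/2 (p(X) = -2*sqrt(-3 + X)/4*X = -X*sqrt(-3 + X)/2)
l = 2
p(c(N(-5, 1)))*l = -1/2*0*sqrt(-3 + 0)*2 = -1/2*0*sqrt(-3)*2 = -1/2*0*I*sqrt(3)*2 = 0*2 = 0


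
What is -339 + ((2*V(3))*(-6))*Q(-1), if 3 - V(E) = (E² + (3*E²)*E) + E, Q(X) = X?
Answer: -1419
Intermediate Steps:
V(E) = 3 - E - E² - 3*E³ (V(E) = 3 - ((E² + (3*E²)*E) + E) = 3 - ((E² + 3*E³) + E) = 3 - (E + E² + 3*E³) = 3 + (-E - E² - 3*E³) = 3 - E - E² - 3*E³)
-339 + ((2*V(3))*(-6))*Q(-1) = -339 + ((2*(3 - 1*3 - 1*3² - 3*3³))*(-6))*(-1) = -339 + ((2*(3 - 3 - 1*9 - 3*27))*(-6))*(-1) = -339 + ((2*(3 - 3 - 9 - 81))*(-6))*(-1) = -339 + ((2*(-90))*(-6))*(-1) = -339 - 180*(-6)*(-1) = -339 + 1080*(-1) = -339 - 1080 = -1419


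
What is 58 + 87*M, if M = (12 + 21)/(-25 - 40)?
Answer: 899/65 ≈ 13.831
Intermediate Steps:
M = -33/65 (M = 33/(-65) = 33*(-1/65) = -33/65 ≈ -0.50769)
58 + 87*M = 58 + 87*(-33/65) = 58 - 2871/65 = 899/65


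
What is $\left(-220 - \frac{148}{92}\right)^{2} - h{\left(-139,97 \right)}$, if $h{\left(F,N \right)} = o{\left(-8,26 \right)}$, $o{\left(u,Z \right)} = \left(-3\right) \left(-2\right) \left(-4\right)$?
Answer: $\frac{25992105}{529} \approx 49134.0$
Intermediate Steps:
$o{\left(u,Z \right)} = -24$ ($o{\left(u,Z \right)} = 6 \left(-4\right) = -24$)
$h{\left(F,N \right)} = -24$
$\left(-220 - \frac{148}{92}\right)^{2} - h{\left(-139,97 \right)} = \left(-220 - \frac{148}{92}\right)^{2} - -24 = \left(-220 - \frac{37}{23}\right)^{2} + 24 = \left(- \frac{5097}{23}\right)^{2} + 24 = \frac{25979409}{529} + 24 = \frac{25992105}{529}$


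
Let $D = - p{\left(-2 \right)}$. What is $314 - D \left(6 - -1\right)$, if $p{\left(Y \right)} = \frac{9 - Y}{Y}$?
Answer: $\frac{551}{2} \approx 275.5$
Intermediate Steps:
$p{\left(Y \right)} = \frac{9 - Y}{Y}$
$D = \frac{11}{2}$ ($D = - \frac{9 - -2}{-2} = - \frac{\left(-1\right) \left(9 + 2\right)}{2} = - \frac{\left(-1\right) 11}{2} = \left(-1\right) \left(- \frac{11}{2}\right) = \frac{11}{2} \approx 5.5$)
$314 - D \left(6 - -1\right) = 314 - \frac{11 \left(6 - -1\right)}{2} = 314 - \frac{11 \left(6 + 1\right)}{2} = 314 - \frac{11}{2} \cdot 7 = 314 - \frac{77}{2} = \frac{551}{2}$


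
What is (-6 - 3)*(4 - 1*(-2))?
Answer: -54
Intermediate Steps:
(-6 - 3)*(4 - 1*(-2)) = -9*(4 + 2) = -9*6 = -54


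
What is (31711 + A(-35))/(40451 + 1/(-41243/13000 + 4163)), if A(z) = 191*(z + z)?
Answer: 991840141137/2187499361407 ≈ 0.45341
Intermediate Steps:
A(z) = 382*z (A(z) = 191*(2*z) = 382*z)
(31711 + A(-35))/(40451 + 1/(-41243/13000 + 4163)) = (31711 + 382*(-35))/(40451 + 1/(-41243/13000 + 4163)) = (31711 - 13370)/(40451 + 1/(-41243*1/13000 + 4163)) = 18341/(40451 + 1/(-41243/13000 + 4163)) = 18341/(40451 + 1/(54077757/13000)) = 18341/(40451 + 13000/54077757) = 18341/(2187499361407/54077757) = 18341*(54077757/2187499361407) = 991840141137/2187499361407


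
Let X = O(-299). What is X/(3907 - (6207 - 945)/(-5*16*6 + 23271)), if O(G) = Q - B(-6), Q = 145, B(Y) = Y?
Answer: 1147147/29679725 ≈ 0.038651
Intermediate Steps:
O(G) = 151 (O(G) = 145 - 1*(-6) = 145 + 6 = 151)
X = 151
X/(3907 - (6207 - 945)/(-5*16*6 + 23271)) = 151/(3907 - (6207 - 945)/(-5*16*6 + 23271)) = 151/(3907 - 5262/(-80*6 + 23271)) = 151/(3907 - 5262/(-480 + 23271)) = 151/(3907 - 5262/22791) = 151/(3907 - 1*1754/7597) = 151/(3907 - 1754/7597) = 151/(29679725/7597) = 151*(7597/29679725) = 1147147/29679725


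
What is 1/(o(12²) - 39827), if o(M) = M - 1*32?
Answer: -1/39715 ≈ -2.5179e-5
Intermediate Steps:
o(M) = -32 + M (o(M) = M - 32 = -32 + M)
1/(o(12²) - 39827) = 1/((-32 + 12²) - 39827) = 1/((-32 + 144) - 39827) = 1/(112 - 39827) = 1/(-39715) = -1/39715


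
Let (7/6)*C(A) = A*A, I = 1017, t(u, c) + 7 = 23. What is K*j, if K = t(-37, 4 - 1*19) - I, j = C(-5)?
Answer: -21450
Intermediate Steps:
t(u, c) = 16 (t(u, c) = -7 + 23 = 16)
C(A) = 6*A²/7 (C(A) = 6*(A*A)/7 = 6*A²/7)
j = 150/7 (j = (6/7)*(-5)² = (6/7)*25 = 150/7 ≈ 21.429)
K = -1001 (K = 16 - 1*1017 = 16 - 1017 = -1001)
K*j = -1001*150/7 = -21450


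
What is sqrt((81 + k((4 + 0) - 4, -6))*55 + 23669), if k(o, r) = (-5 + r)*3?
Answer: sqrt(26309) ≈ 162.20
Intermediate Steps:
k(o, r) = -15 + 3*r
sqrt((81 + k((4 + 0) - 4, -6))*55 + 23669) = sqrt((81 + (-15 + 3*(-6)))*55 + 23669) = sqrt((81 + (-15 - 18))*55 + 23669) = sqrt((81 - 33)*55 + 23669) = sqrt(48*55 + 23669) = sqrt(2640 + 23669) = sqrt(26309)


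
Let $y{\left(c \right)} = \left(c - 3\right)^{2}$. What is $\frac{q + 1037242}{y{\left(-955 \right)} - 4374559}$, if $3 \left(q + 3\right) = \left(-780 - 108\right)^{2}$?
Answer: $- \frac{1300087}{3456795} \approx -0.3761$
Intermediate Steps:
$y{\left(c \right)} = \left(-3 + c\right)^{2}$
$q = 262845$ ($q = -3 + \frac{\left(-780 - 108\right)^{2}}{3} = -3 + \frac{\left(-888\right)^{2}}{3} = -3 + \frac{1}{3} \cdot 788544 = -3 + 262848 = 262845$)
$\frac{q + 1037242}{y{\left(-955 \right)} - 4374559} = \frac{262845 + 1037242}{\left(-3 - 955\right)^{2} - 4374559} = \frac{1300087}{\left(-958\right)^{2} - 4374559} = \frac{1300087}{917764 - 4374559} = \frac{1300087}{-3456795} = 1300087 \left(- \frac{1}{3456795}\right) = - \frac{1300087}{3456795}$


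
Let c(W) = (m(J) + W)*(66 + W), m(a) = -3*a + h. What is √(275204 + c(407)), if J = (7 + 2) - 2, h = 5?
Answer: √460147 ≈ 678.34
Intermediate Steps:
J = 7 (J = 9 - 2 = 7)
m(a) = 5 - 3*a (m(a) = -3*a + 5 = 5 - 3*a)
c(W) = (-16 + W)*(66 + W) (c(W) = ((5 - 3*7) + W)*(66 + W) = ((5 - 21) + W)*(66 + W) = (-16 + W)*(66 + W))
√(275204 + c(407)) = √(275204 + (-1056 + 407² + 50*407)) = √(275204 + (-1056 + 165649 + 20350)) = √(275204 + 184943) = √460147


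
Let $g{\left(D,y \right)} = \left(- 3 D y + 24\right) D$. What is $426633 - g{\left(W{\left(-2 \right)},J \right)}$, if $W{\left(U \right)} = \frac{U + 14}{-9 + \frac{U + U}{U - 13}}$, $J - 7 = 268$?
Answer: $\frac{7348744833}{17161} \approx 4.2822 \cdot 10^{5}$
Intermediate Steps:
$J = 275$ ($J = 7 + 268 = 275$)
$W{\left(U \right)} = \frac{14 + U}{-9 + \frac{2 U}{-13 + U}}$
$g{\left(D,y \right)} = D \left(24 - 3 D y\right)$ ($g{\left(D,y \right)} = \left(- 3 D y + 24\right) D = \left(24 - 3 D y\right) D = D \left(24 - 3 D y\right)$)
$426633 - g{\left(W{\left(-2 \right)},J \right)} = 426633 - 3 \frac{182 - -2 - \left(-2\right)^{2}}{-117 + 7 \left(-2\right)} \left(8 - \frac{182 - -2 - \left(-2\right)^{2}}{-117 + 7 \left(-2\right)} 275\right) = 426633 - 3 \frac{182 + 2 - 4}{-117 - 14} \left(8 - \frac{182 + 2 - 4}{-117 - 14} \cdot 275\right) = 426633 - 3 \frac{182 + 2 - 4}{-131} \left(8 - \frac{182 + 2 - 4}{-131} \cdot 275\right) = 426633 - 3 \left(\left(- \frac{1}{131}\right) 180\right) \left(8 - \left(- \frac{1}{131}\right) 180 \cdot 275\right) = 426633 - 3 \left(- \frac{180}{131}\right) \left(8 - \left(- \frac{180}{131}\right) 275\right) = 426633 - 3 \left(- \frac{180}{131}\right) \left(8 + \frac{49500}{131}\right) = 426633 - 3 \left(- \frac{180}{131}\right) \frac{50548}{131} = 426633 - - \frac{27295920}{17161} = 426633 + \frac{27295920}{17161} = \frac{7348744833}{17161}$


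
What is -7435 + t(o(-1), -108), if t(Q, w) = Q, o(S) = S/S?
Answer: -7434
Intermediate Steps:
o(S) = 1
-7435 + t(o(-1), -108) = -7435 + 1 = -7434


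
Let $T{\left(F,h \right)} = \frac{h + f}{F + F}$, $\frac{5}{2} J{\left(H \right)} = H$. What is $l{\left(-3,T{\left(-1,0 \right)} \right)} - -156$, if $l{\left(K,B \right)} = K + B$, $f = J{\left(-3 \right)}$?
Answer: $\frac{768}{5} \approx 153.6$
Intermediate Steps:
$J{\left(H \right)} = \frac{2 H}{5}$
$f = - \frac{6}{5}$ ($f = \frac{2}{5} \left(-3\right) = - \frac{6}{5} \approx -1.2$)
$T{\left(F,h \right)} = \frac{- \frac{6}{5} + h}{2 F}$ ($T{\left(F,h \right)} = \frac{h - \frac{6}{5}}{F + F} = \frac{- \frac{6}{5} + h}{2 F}$)
$l{\left(K,B \right)} = B + K$
$l{\left(-3,T{\left(-1,0 \right)} \right)} - -156 = \left(\frac{-6 + 5 \cdot 0}{10 \left(-1\right)} - 3\right) - -156 = \left(\frac{1}{10} \left(-1\right) \left(-6 + 0\right) - 3\right) + 156 = \left(\frac{1}{10} \left(-1\right) \left(-6\right) - 3\right) + 156 = \left(\frac{3}{5} - 3\right) + 156 = - \frac{12}{5} + 156 = \frac{768}{5}$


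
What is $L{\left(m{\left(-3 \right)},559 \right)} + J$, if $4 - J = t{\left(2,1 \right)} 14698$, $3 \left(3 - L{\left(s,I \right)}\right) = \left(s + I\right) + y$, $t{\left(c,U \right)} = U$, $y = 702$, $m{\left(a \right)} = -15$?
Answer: $- \frac{45319}{3} \approx -15106.0$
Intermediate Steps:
$L{\left(s,I \right)} = -231 - \frac{I}{3} - \frac{s}{3}$ ($L{\left(s,I \right)} = 3 - \frac{\left(s + I\right) + 702}{3} = 3 - \frac{\left(I + s\right) + 702}{3} = 3 - \frac{702 + I + s}{3} = 3 - \left(234 + \frac{I}{3} + \frac{s}{3}\right) = -231 - \frac{I}{3} - \frac{s}{3}$)
$J = -14694$ ($J = 4 - 1 \cdot 14698 = 4 - 14698 = -14694$)
$L{\left(m{\left(-3 \right)},559 \right)} + J = \left(-231 - \frac{559}{3} - -5\right) - 14694 = \left(-231 - \frac{559}{3} + 5\right) - 14694 = - \frac{1237}{3} - 14694 = - \frac{45319}{3}$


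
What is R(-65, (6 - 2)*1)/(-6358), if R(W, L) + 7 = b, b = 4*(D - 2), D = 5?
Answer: -5/6358 ≈ -0.00078641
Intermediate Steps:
b = 12 (b = 4*(5 - 2) = 4*3 = 12)
R(W, L) = 5 (R(W, L) = -7 + 12 = 5)
R(-65, (6 - 2)*1)/(-6358) = 5/(-6358) = 5*(-1/6358) = -5/6358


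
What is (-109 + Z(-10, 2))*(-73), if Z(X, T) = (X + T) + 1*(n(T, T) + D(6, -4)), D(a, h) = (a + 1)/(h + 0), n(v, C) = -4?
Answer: 35843/4 ≈ 8960.8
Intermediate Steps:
D(a, h) = (1 + a)/h
Z(X, T) = -23/4 + T + X (Z(X, T) = (X + T) + 1*(-4 + (1 + 6)/(-4)) = (T + X) + 1*(-4 - 1/4*7) = (T + X) + 1*(-4 - 7/4) = (T + X) + 1*(-23/4) = (T + X) - 23/4 = -23/4 + T + X)
(-109 + Z(-10, 2))*(-73) = (-109 + (-23/4 + 2 - 10))*(-73) = (-109 - 55/4)*(-73) = -491/4*(-73) = 35843/4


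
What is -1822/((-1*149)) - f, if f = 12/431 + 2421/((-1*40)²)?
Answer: 1098116201/102750400 ≈ 10.687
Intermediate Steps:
f = 1062651/689600 (f = 12*(1/431) + 2421/((-40)²) = 12/431 + 2421/1600 = 1062651/689600 ≈ 1.5410)
-1822/((-1*149)) - f = -1822/((-1*149)) - 1*1062651/689600 = -1822/(-149) - 1062651/689600 = -1822*(-1/149) - 1062651/689600 = 1822/149 - 1062651/689600 = 1098116201/102750400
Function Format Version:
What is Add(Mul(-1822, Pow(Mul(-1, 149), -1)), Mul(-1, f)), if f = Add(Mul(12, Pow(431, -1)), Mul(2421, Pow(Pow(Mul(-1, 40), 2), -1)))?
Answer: Rational(1098116201, 102750400) ≈ 10.687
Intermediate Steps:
f = Rational(1062651, 689600) (f = Add(Mul(12, Rational(1, 431)), Mul(2421, Pow(Pow(-40, 2), -1))) = Add(Rational(12, 431), Mul(2421, Pow(1600, -1))) = Add(Rational(12, 431), Mul(2421, Rational(1, 1600))) = Add(Rational(12, 431), Rational(2421, 1600)) = Rational(1062651, 689600) ≈ 1.5410)
Add(Mul(-1822, Pow(Mul(-1, 149), -1)), Mul(-1, f)) = Add(Mul(-1822, Pow(Mul(-1, 149), -1)), Mul(-1, Rational(1062651, 689600))) = Add(Mul(-1822, Pow(-149, -1)), Rational(-1062651, 689600)) = Add(Mul(-1822, Rational(-1, 149)), Rational(-1062651, 689600)) = Add(Rational(1822, 149), Rational(-1062651, 689600)) = Rational(1098116201, 102750400)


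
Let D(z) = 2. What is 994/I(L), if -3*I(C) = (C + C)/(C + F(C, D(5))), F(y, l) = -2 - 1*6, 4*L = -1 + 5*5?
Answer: 497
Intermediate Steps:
L = 6 (L = (-1 + 5*5)/4 = (-1 + 25)/4 = (1/4)*24 = 6)
F(y, l) = -8 (F(y, l) = -2 - 6 = -8)
I(C) = -2*C/(3*(-8 + C)) (I(C) = -(C + C)/(3*(C - 8)) = -2*C/(3*(-8 + C)))
994/I(L) = 994/((-2*6/(-24 + 3*6))) = 994/((-2*6/(-24 + 18))) = 994/((-2*6/(-6))) = 994/((-2*6*(-1/6))) = 994/2 = 994*(1/2) = 497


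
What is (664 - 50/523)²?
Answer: 120563117284/273529 ≈ 4.4077e+5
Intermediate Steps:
(664 - 50/523)² = (347222/523)² = 120563117284/273529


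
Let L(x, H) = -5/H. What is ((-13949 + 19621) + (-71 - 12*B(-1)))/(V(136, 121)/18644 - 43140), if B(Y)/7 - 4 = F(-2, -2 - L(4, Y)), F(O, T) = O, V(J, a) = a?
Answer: -101292852/804302039 ≈ -0.12594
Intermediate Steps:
B(Y) = 14 (B(Y) = 28 + 7*(-2) = 28 - 14 = 14)
((-13949 + 19621) + (-71 - 12*B(-1)))/(V(136, 121)/18644 - 43140) = ((-13949 + 19621) + (-71 - 12*14))/(121/18644 - 43140) = (5672 + (-71 - 168))/(121*(1/18644) - 43140) = (5672 - 239)/(121/18644 - 43140) = 5433/(-804302039/18644) = 5433*(-18644/804302039) = -101292852/804302039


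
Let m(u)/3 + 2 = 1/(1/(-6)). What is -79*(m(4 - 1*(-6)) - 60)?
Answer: 6636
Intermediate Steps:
m(u) = -24 (m(u) = -6 + 3/(1/(-6)) = -6 + 3/(-1/6) = -6 + 3*(-6) = -6 - 18 = -24)
-79*(m(4 - 1*(-6)) - 60) = -79*(-24 - 60) = -79*(-84) = 6636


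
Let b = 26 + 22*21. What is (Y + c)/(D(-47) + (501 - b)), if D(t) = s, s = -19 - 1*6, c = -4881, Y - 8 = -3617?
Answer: 1415/2 ≈ 707.50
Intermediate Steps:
Y = -3609 (Y = 8 - 3617 = -3609)
s = -25 (s = -19 - 6 = -25)
b = 488 (b = 26 + 462 = 488)
D(t) = -25
(Y + c)/(D(-47) + (501 - b)) = (-3609 - 4881)/(-25 + (501 - 1*488)) = -8490/(-25 + (501 - 488)) = -8490/(-25 + 13) = -8490/(-12) = -8490*(-1/12) = 1415/2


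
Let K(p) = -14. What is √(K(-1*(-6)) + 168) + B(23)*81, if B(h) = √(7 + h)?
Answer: √154 + 81*√30 ≈ 456.06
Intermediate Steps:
√(K(-1*(-6)) + 168) + B(23)*81 = √(-14 + 168) + √(7 + 23)*81 = √154 + √30*81 = √154 + 81*√30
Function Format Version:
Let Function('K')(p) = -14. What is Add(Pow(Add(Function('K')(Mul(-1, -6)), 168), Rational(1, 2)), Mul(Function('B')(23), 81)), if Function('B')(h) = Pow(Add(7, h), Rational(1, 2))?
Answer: Add(Pow(154, Rational(1, 2)), Mul(81, Pow(30, Rational(1, 2)))) ≈ 456.06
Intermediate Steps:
Add(Pow(Add(Function('K')(Mul(-1, -6)), 168), Rational(1, 2)), Mul(Function('B')(23), 81)) = Add(Pow(Add(-14, 168), Rational(1, 2)), Mul(Pow(Add(7, 23), Rational(1, 2)), 81)) = Add(Pow(154, Rational(1, 2)), Mul(Pow(30, Rational(1, 2)), 81)) = Add(Pow(154, Rational(1, 2)), Mul(81, Pow(30, Rational(1, 2))))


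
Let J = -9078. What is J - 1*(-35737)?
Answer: 26659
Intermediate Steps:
J - 1*(-35737) = -9078 - 1*(-35737) = -9078 + 35737 = 26659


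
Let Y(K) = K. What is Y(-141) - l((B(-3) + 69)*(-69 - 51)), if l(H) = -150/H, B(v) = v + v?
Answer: -35537/252 ≈ -141.02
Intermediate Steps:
B(v) = 2*v
Y(-141) - l((B(-3) + 69)*(-69 - 51)) = -141 - (-150)/((2*(-3) + 69)*(-69 - 51)) = -141 - (-150)/((-6 + 69)*(-120)) = -141 - (-150)/(63*(-120)) = -141 - (-150)/(-7560) = -141 - (-150)*(-1)/7560 = -141 - 1*5/252 = -141 - 5/252 = -35537/252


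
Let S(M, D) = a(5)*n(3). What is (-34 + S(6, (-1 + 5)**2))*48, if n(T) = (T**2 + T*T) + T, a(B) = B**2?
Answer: 23568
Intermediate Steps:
n(T) = T + 2*T**2 (n(T) = (T**2 + T**2) + T = 2*T**2 + T = T + 2*T**2)
S(M, D) = 525 (S(M, D) = 5**2*(3*(1 + 2*3)) = 25*(3*(1 + 6)) = 25*(3*7) = 25*21 = 525)
(-34 + S(6, (-1 + 5)**2))*48 = (-34 + 525)*48 = 491*48 = 23568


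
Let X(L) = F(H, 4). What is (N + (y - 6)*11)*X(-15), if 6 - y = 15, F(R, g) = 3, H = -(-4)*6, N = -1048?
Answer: -3639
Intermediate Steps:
H = 24 (H = -1*(-24) = 24)
y = -9 (y = 6 - 1*15 = 6 - 15 = -9)
X(L) = 3
(N + (y - 6)*11)*X(-15) = (-1048 + (-9 - 6)*11)*3 = (-1048 - 15*11)*3 = (-1048 - 165)*3 = -1213*3 = -3639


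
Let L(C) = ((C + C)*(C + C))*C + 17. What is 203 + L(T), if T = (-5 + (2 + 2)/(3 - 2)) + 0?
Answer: 216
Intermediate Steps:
T = -1 (T = (-5 + 4/1) + 0 = (-5 + 4*1) + 0 = (-5 + 4) + 0 = -1 + 0 = -1)
L(C) = 17 + 4*C³ (L(C) = ((2*C)*(2*C))*C + 17 = (4*C²)*C + 17 = 4*C³ + 17 = 17 + 4*C³)
203 + L(T) = 203 + (17 + 4*(-1)³) = 203 + (17 + 4*(-1)) = 203 + (17 - 4) = 203 + 13 = 216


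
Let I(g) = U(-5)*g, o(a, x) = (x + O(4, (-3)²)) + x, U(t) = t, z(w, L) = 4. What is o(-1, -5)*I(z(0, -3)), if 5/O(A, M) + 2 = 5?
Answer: 500/3 ≈ 166.67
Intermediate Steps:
O(A, M) = 5/3 (O(A, M) = 5/(-2 + 5) = 5/3)
o(a, x) = 5/3 + 2*x (o(a, x) = (x + 5/3) + x = (5/3 + x) + x = 5/3 + 2*x)
I(g) = -5*g
o(-1, -5)*I(z(0, -3)) = (5/3 + 2*(-5))*(-5*4) = (5/3 - 10)*(-20) = -25/3*(-20) = 500/3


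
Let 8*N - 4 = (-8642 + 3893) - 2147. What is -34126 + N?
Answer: -69975/2 ≈ -34988.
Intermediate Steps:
N = -1723/2 (N = ½ + ((-8642 + 3893) - 2147)/8 = ½ + (-4749 - 2147)/8 = ½ + (⅛)*(-6896) = ½ - 862 = -1723/2 ≈ -861.50)
-34126 + N = -34126 - 1723/2 = -69975/2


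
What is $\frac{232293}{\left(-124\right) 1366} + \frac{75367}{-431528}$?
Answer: $- \frac{3531465551}{2284185586} \approx -1.5461$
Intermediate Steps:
$\frac{232293}{\left(-124\right) 1366} + \frac{75367}{-431528} = \frac{232293}{-169384} + 75367 \left(- \frac{1}{431528}\right) = 232293 \left(- \frac{1}{169384}\right) - \frac{75367}{431528} = - \frac{232293}{169384} - \frac{75367}{431528} = - \frac{3531465551}{2284185586}$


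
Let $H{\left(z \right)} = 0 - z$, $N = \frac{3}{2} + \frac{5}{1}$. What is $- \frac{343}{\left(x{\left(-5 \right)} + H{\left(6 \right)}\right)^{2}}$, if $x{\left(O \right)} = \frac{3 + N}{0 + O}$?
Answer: $- \frac{34300}{6241} \approx -5.4959$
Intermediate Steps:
$N = \frac{13}{2}$ ($N = 3 \cdot \frac{1}{2} + 5 \cdot 1 = \frac{3}{2} + 5 = \frac{13}{2} \approx 6.5$)
$x{\left(O \right)} = \frac{19}{2 O}$ ($x{\left(O \right)} = \frac{3 + \frac{13}{2}}{0 + O} = \frac{19}{2 O}$)
$H{\left(z \right)} = - z$
$- \frac{343}{\left(x{\left(-5 \right)} + H{\left(6 \right)}\right)^{2}} = - \frac{343}{\left(\frac{19}{2 \left(-5\right)} - 6\right)^{2}} = - \frac{343}{\left(\frac{19}{2} \left(- \frac{1}{5}\right) - 6\right)^{2}} = - \frac{343}{\left(- \frac{19}{10} - 6\right)^{2}} = - \frac{343}{\left(- \frac{79}{10}\right)^{2}} = - \frac{343}{\frac{6241}{100}} = \left(-343\right) \frac{100}{6241} = - \frac{34300}{6241}$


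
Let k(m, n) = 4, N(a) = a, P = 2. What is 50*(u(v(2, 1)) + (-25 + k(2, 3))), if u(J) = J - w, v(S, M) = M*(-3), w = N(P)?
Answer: -1300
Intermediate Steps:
w = 2
v(S, M) = -3*M
u(J) = -2 + J (u(J) = J - 1*2 = J - 2 = -2 + J)
50*(u(v(2, 1)) + (-25 + k(2, 3))) = 50*((-2 - 3*1) + (-25 + 4)) = 50*((-2 - 3) - 21) = 50*(-5 - 21) = 50*(-26) = -1300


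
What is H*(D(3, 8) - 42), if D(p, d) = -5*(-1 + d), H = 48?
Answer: -3696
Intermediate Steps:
D(p, d) = 5 - 5*d
H*(D(3, 8) - 42) = 48*((5 - 5*8) - 42) = 48*((5 - 40) - 42) = 48*(-35 - 42) = 48*(-77) = -3696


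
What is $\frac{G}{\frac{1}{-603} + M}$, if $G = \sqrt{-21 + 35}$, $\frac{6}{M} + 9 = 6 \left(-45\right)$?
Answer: $- \frac{18693 \sqrt{14}}{433} \approx -161.53$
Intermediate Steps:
$M = - \frac{2}{93}$ ($M = \frac{6}{-9 + 6 \left(-45\right)} = \frac{6}{-9 - 270} = \frac{6}{-279} = 6 \left(- \frac{1}{279}\right) = - \frac{2}{93} \approx -0.021505$)
$G = \sqrt{14} \approx 3.7417$
$\frac{G}{\frac{1}{-603} + M} = \frac{\sqrt{14}}{\frac{1}{-603} - \frac{2}{93}} = \frac{\sqrt{14}}{- \frac{1}{603} - \frac{2}{93}} = \frac{\sqrt{14}}{- \frac{433}{18693}} = - \frac{18693 \sqrt{14}}{433}$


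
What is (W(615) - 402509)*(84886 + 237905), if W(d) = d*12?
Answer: -127544085039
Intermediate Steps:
W(d) = 12*d
(W(615) - 402509)*(84886 + 237905) = (12*615 - 402509)*(84886 + 237905) = (7380 - 402509)*322791 = -395129*322791 = -127544085039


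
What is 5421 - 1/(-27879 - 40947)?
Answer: 373105747/68826 ≈ 5421.0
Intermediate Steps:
5421 - 1/(-27879 - 40947) = 5421 - 1/(-68826) = 5421 - 1*(-1/68826) = 5421 + 1/68826 = 373105747/68826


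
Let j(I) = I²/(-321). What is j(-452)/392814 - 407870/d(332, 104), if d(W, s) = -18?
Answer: 1428601892953/63046647 ≈ 22659.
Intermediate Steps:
j(I) = -I²/321
j(-452)/392814 - 407870/d(332, 104) = -1/321*(-452)²/392814 - 407870/(-18) = -1/321*204304*(1/392814) - 407870*(-1/18) = -204304/321*1/392814 + 203935/9 = -102152/63046647 + 203935/9 = 1428601892953/63046647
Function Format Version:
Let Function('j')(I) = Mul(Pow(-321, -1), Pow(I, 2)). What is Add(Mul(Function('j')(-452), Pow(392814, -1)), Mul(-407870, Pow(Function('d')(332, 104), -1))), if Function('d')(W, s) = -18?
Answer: Rational(1428601892953, 63046647) ≈ 22659.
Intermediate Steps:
Function('j')(I) = Mul(Rational(-1, 321), Pow(I, 2))
Add(Mul(Function('j')(-452), Pow(392814, -1)), Mul(-407870, Pow(Function('d')(332, 104), -1))) = Add(Mul(Mul(Rational(-1, 321), Pow(-452, 2)), Pow(392814, -1)), Mul(-407870, Pow(-18, -1))) = Add(Mul(Mul(Rational(-1, 321), 204304), Rational(1, 392814)), Mul(-407870, Rational(-1, 18))) = Add(Mul(Rational(-204304, 321), Rational(1, 392814)), Rational(203935, 9)) = Add(Rational(-102152, 63046647), Rational(203935, 9)) = Rational(1428601892953, 63046647)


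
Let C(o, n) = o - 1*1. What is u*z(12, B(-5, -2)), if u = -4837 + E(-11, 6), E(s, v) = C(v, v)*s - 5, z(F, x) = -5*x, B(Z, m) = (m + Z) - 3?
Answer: -244850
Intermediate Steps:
C(o, n) = -1 + o (C(o, n) = o - 1 = -1 + o)
B(Z, m) = -3 + Z + m (B(Z, m) = (Z + m) - 3 = -3 + Z + m)
E(s, v) = -5 + s*(-1 + v) (E(s, v) = (-1 + v)*s - 5 = s*(-1 + v) - 5 = -5 + s*(-1 + v))
u = -4897 (u = -4837 + (-5 - 11*(-1 + 6)) = -4837 + (-5 - 11*5) = -4837 + (-5 - 55) = -4837 - 60 = -4897)
u*z(12, B(-5, -2)) = -(-24485)*(-3 - 5 - 2) = -(-24485)*(-10) = -4897*50 = -244850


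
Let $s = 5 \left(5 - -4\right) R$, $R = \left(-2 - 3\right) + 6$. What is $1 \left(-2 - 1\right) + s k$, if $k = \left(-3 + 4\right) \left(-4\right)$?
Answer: $-183$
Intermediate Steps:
$R = 1$ ($R = -5 + 6 = 1$)
$k = -4$ ($k = 1 \left(-4\right) = -4$)
$s = 45$ ($s = 5 \left(5 - -4\right) 1 = 5 \left(5 + 4\right) 1 = 5 \cdot 9 \cdot 1 = 45 \cdot 1 = 45$)
$1 \left(-2 - 1\right) + s k = 1 \left(-2 - 1\right) + 45 \left(-4\right) = 1 \left(-3\right) - 180 = -3 - 180 = -183$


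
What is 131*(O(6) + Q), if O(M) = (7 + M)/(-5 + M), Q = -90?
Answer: -10087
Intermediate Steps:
O(M) = (7 + M)/(-5 + M)
131*(O(6) + Q) = 131*((7 + 6)/(-5 + 6) - 90) = 131*(13/1 - 90) = 131*(1*13 - 90) = 131*(13 - 90) = 131*(-77) = -10087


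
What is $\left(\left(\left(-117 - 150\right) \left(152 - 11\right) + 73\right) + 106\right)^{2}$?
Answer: $1403851024$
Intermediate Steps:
$\left(\left(\left(-117 - 150\right) \left(152 - 11\right) + 73\right) + 106\right)^{2} = \left(\left(\left(-267\right) 141 + 73\right) + 106\right)^{2} = \left(\left(-37647 + 73\right) + 106\right)^{2} = \left(-37574 + 106\right)^{2} = \left(-37468\right)^{2} = 1403851024$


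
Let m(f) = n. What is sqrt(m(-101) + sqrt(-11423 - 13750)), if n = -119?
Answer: sqrt(-119 + 3*I*sqrt(2797)) ≈ 6.2979 + 12.596*I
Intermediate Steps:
m(f) = -119
sqrt(m(-101) + sqrt(-11423 - 13750)) = sqrt(-119 + sqrt(-11423 - 13750)) = sqrt(-119 + sqrt(-25173)) = sqrt(-119 + 3*I*sqrt(2797))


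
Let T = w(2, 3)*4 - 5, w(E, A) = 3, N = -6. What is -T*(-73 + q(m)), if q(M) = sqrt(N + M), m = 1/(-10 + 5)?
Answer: 511 - 7*I*sqrt(155)/5 ≈ 511.0 - 17.43*I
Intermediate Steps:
T = 7 (T = 3*4 - 5 = 12 - 5 = 7)
m = -1/5 (m = 1/(-5) = -1/5 ≈ -0.20000)
q(M) = sqrt(-6 + M)
-T*(-73 + q(m)) = -7*(-73 + sqrt(-6 - 1/5)) = -7*(-73 + sqrt(-31/5)) = -7*(-73 + I*sqrt(155)/5) = -(-511 + 7*I*sqrt(155)/5) = 511 - 7*I*sqrt(155)/5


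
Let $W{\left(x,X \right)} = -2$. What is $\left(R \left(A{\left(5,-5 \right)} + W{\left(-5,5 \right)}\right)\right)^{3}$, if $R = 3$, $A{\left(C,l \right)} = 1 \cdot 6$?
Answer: $1728$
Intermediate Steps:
$A{\left(C,l \right)} = 6$
$\left(R \left(A{\left(5,-5 \right)} + W{\left(-5,5 \right)}\right)\right)^{3} = \left(3 \left(6 - 2\right)\right)^{3} = \left(3 \cdot 4\right)^{3} = 12^{3} = 1728$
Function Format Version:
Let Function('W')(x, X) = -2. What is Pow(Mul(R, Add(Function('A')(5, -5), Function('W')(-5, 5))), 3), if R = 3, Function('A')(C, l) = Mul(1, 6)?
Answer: 1728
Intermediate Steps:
Function('A')(C, l) = 6
Pow(Mul(R, Add(Function('A')(5, -5), Function('W')(-5, 5))), 3) = Pow(Mul(3, Add(6, -2)), 3) = Pow(Mul(3, 4), 3) = Pow(12, 3) = 1728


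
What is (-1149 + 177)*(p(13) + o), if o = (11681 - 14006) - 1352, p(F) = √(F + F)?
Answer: 3574044 - 972*√26 ≈ 3.5691e+6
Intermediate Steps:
p(F) = √2*√F (p(F) = √(2*F) = √2*√F)
o = -3677 (o = -2325 - 1352 = -3677)
(-1149 + 177)*(p(13) + o) = (-1149 + 177)*(√2*√13 - 3677) = -972*(√26 - 3677) = -972*(-3677 + √26) = 3574044 - 972*√26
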